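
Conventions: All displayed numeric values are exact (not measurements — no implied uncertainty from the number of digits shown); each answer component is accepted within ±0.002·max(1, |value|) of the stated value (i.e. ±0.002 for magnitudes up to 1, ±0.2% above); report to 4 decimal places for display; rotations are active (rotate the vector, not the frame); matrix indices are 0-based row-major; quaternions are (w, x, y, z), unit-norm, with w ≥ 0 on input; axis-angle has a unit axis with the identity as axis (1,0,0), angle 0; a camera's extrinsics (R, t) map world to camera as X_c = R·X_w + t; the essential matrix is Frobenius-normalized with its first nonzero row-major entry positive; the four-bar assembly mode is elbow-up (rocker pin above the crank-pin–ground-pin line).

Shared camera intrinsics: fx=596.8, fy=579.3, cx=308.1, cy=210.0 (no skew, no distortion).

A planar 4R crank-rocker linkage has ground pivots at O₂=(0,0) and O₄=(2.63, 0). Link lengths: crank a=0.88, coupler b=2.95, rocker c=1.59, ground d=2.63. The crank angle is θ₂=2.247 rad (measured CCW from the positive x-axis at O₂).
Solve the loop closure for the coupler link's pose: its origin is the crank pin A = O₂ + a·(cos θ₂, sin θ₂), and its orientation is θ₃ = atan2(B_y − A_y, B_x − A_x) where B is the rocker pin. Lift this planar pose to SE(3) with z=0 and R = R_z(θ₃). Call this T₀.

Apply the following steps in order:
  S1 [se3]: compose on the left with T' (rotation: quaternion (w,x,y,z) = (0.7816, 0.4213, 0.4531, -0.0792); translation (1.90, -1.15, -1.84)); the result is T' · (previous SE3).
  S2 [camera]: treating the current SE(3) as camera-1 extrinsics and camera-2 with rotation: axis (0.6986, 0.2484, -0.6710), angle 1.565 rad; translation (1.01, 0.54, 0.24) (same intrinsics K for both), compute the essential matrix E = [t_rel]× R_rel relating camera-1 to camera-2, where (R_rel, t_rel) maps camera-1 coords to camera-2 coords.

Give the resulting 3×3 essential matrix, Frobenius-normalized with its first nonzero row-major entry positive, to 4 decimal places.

source (fourbar_fk): coupler pose = R=[0.9563 -0.2924 0.0000; 0.2924 0.9563 0.0000; 0.0000 0.0000 1.0000], t=(-0.5507, 0.6864, 0.0000)
after S1 (compose_se3): R=[0.6995 0.3149 0.6416; 0.4316 0.5294 -0.7304; -0.5696 0.7878 0.2344], t=(1.9293, -0.8580, -1.0104)
after S2 (essential): [0.1642 -0.3196 0.5520; 0.1115 0.2678 -0.1683; -0.5192 -0.3926 -0.1732]

matrix = [0.1642 -0.3196 0.5520; 0.1115 0.2678 -0.1683; -0.5192 -0.3926 -0.1732]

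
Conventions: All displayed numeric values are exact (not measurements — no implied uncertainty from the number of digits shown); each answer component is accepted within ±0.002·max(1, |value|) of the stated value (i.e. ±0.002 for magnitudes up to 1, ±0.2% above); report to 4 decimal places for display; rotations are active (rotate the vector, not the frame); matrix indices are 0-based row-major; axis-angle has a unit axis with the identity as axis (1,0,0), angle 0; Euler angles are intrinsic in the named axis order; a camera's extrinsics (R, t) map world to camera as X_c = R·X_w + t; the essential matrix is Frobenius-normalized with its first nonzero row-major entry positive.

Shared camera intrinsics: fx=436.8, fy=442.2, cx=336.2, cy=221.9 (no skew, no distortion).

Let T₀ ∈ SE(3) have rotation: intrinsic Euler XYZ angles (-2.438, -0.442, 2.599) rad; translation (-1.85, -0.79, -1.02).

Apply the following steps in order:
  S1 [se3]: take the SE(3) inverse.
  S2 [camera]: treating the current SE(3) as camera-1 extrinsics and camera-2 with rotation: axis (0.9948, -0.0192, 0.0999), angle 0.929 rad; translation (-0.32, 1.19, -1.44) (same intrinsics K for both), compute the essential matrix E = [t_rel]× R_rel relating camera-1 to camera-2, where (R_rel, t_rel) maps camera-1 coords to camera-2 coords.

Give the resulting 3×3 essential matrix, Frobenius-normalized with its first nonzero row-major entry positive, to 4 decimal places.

matrix = [0.3554 -0.0546 -0.4613; -0.1451 -0.5813 -0.2689; -0.3429 -0.2500 0.2159]

after S1 (invert_se3): R=[-0.7741 -0.6307 -0.0547; -0.4667 0.5101 0.7225; -0.4277 0.5848 -0.6892], t=(-1.9861, 0.2764, -1.0324)
after S2 (essential): [0.3554 -0.0546 -0.4613; -0.1451 -0.5813 -0.2689; -0.3429 -0.2500 0.2159]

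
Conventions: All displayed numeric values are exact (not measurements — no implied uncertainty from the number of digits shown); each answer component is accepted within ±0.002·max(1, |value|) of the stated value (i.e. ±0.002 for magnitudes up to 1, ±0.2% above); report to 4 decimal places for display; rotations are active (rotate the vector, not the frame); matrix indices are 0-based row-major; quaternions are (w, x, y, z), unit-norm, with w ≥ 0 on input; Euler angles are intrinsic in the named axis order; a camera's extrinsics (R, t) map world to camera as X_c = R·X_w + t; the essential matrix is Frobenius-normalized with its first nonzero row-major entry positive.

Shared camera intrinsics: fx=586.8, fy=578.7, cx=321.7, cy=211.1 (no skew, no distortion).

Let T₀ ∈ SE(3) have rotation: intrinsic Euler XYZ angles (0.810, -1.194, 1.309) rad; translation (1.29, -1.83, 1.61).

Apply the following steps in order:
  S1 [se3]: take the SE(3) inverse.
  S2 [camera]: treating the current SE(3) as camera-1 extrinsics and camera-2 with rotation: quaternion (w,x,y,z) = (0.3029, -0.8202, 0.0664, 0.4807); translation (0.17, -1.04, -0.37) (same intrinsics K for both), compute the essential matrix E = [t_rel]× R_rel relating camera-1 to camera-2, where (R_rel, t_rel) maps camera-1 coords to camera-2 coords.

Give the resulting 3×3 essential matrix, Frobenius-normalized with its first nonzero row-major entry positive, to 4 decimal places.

matrix = [0.2842 0.3659 -0.5175; -0.4164 -0.0717 -0.1387; -0.4505 0.0213 -0.3411]

after S1 (invert_se3): R=[0.0952 0.4917 0.8655; -0.3554 0.8290 -0.4318; -0.9298 -0.2665 0.2537], t=(-0.6166, 2.6708, 0.3034)
after S2 (essential): [0.2842 0.3659 -0.5175; -0.4164 -0.0717 -0.1387; -0.4505 0.0213 -0.3411]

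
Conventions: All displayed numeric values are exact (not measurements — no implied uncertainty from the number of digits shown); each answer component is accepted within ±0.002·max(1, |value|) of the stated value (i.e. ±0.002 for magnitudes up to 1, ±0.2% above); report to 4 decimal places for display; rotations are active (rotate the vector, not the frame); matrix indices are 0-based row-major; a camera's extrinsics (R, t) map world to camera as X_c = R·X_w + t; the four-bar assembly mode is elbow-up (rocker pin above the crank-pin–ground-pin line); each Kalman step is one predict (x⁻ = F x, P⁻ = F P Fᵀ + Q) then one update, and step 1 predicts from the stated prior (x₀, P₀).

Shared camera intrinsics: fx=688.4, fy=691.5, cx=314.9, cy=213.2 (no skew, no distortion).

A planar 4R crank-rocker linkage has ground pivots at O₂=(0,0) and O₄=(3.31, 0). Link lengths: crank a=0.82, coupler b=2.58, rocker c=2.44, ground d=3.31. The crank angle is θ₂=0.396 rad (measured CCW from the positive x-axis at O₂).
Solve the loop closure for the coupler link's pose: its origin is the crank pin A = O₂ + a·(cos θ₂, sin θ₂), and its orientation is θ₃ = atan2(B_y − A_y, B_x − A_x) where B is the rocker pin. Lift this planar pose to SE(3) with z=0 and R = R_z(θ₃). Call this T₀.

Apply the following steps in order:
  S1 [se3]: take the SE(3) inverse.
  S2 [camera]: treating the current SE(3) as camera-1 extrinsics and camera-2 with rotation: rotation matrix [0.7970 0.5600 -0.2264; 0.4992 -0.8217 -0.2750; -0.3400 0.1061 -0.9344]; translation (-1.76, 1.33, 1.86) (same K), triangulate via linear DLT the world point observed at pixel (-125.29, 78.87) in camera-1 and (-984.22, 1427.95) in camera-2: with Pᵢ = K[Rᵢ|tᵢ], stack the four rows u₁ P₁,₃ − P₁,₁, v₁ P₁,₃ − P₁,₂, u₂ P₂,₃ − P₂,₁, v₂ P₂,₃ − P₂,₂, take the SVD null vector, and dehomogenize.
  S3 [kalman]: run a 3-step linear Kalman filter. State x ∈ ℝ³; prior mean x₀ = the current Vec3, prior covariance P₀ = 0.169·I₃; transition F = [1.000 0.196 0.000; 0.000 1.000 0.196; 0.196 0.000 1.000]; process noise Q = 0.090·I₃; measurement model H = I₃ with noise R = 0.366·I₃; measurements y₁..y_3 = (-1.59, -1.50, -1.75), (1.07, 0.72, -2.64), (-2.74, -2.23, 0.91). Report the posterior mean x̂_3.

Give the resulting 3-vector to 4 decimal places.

result = (-1.0971, -1.1921, -0.5249)

source (fourbar_fk): coupler pose = R=[0.6499 -0.7600 0.0000; 0.7600 0.6499 0.0000; 0.0000 0.0000 1.0000], t=(0.7565, 0.3163, 0.0000)
after S1 (invert_se3): R=[0.6499 0.7600 0.0000; -0.7600 0.6499 -0.0000; 0.0000 0.0000 1.0000], t=(-0.7321, 0.3694, 0.0000)
after S2 (triangulate): (0.5303, -0.2006, 0.8443)
after S3 (kf_track): (-1.0971, -1.1921, -0.5249)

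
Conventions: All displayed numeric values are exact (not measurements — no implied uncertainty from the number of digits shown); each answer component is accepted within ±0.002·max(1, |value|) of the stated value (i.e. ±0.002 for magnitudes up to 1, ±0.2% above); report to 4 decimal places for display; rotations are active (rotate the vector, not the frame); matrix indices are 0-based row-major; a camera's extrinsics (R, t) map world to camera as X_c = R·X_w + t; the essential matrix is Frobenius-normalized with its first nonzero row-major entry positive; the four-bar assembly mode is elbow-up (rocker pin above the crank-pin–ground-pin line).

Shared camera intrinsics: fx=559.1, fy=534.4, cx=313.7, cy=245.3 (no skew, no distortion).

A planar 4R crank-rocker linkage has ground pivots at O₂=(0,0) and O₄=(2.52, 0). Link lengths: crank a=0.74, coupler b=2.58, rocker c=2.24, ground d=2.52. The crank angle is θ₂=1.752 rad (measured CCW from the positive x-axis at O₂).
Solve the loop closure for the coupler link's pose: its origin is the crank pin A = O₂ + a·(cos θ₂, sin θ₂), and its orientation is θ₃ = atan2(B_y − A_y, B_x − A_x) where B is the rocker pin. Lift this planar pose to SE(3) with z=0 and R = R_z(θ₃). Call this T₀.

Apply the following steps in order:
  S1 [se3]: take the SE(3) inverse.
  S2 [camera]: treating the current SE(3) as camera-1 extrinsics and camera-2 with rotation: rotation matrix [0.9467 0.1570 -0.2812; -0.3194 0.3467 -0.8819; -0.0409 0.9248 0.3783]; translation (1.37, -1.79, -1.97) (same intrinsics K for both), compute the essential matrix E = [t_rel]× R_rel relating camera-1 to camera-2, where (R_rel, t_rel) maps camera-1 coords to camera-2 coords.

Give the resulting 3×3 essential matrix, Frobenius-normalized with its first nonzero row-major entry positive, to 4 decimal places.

matrix = [0.2408 0.1697 0.5028; 0.5266 0.1621 0.0444; -0.3564 -0.0092 0.4773]

source (fourbar_fk): coupler pose = R=[0.8269 -0.5624 0.0000; 0.5624 0.8269 0.0000; 0.0000 0.0000 1.0000], t=(-0.1334, 0.7279, 0.0000)
after S1 (invert_se3): R=[0.8269 0.5624 0.0000; -0.5624 0.8269 0.0000; 0.0000 0.0000 1.0000], t=(-0.2991, -0.6769, 0.0000)
after S2 (essential): [0.2408 0.1697 0.5028; 0.5266 0.1621 0.0444; -0.3564 -0.0092 0.4773]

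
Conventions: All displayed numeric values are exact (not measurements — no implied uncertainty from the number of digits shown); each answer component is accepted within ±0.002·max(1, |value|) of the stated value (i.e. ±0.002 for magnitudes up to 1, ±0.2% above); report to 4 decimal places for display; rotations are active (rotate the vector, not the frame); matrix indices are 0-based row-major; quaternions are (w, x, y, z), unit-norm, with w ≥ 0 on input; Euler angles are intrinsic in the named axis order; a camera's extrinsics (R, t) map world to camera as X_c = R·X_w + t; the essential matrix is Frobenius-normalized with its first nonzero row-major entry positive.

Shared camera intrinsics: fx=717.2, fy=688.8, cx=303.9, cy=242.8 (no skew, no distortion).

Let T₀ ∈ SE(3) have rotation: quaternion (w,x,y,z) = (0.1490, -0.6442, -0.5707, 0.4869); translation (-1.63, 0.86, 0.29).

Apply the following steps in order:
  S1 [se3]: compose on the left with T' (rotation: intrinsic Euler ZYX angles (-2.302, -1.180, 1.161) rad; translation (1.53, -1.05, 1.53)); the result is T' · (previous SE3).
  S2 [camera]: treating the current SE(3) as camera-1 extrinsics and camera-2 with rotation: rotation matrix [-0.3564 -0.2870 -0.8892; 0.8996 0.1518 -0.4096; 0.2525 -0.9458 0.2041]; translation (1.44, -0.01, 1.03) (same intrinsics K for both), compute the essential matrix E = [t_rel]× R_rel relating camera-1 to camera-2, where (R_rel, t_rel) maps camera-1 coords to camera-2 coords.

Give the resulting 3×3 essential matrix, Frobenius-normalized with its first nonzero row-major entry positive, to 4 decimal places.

after S1 (compose_se3): R=[0.9913 -0.0860 0.0992; -0.0483 -0.9415 -0.3336; 0.1221 0.3260 -0.9375], t=(2.5600, -0.0166, 0.3674)
after S2 (essential): [0.2356 0.4081 -0.2012; 0.1998 0.3552 -0.2757; -0.1968 -0.2724 -0.6185]

matrix = [0.2356 0.4081 -0.2012; 0.1998 0.3552 -0.2757; -0.1968 -0.2724 -0.6185]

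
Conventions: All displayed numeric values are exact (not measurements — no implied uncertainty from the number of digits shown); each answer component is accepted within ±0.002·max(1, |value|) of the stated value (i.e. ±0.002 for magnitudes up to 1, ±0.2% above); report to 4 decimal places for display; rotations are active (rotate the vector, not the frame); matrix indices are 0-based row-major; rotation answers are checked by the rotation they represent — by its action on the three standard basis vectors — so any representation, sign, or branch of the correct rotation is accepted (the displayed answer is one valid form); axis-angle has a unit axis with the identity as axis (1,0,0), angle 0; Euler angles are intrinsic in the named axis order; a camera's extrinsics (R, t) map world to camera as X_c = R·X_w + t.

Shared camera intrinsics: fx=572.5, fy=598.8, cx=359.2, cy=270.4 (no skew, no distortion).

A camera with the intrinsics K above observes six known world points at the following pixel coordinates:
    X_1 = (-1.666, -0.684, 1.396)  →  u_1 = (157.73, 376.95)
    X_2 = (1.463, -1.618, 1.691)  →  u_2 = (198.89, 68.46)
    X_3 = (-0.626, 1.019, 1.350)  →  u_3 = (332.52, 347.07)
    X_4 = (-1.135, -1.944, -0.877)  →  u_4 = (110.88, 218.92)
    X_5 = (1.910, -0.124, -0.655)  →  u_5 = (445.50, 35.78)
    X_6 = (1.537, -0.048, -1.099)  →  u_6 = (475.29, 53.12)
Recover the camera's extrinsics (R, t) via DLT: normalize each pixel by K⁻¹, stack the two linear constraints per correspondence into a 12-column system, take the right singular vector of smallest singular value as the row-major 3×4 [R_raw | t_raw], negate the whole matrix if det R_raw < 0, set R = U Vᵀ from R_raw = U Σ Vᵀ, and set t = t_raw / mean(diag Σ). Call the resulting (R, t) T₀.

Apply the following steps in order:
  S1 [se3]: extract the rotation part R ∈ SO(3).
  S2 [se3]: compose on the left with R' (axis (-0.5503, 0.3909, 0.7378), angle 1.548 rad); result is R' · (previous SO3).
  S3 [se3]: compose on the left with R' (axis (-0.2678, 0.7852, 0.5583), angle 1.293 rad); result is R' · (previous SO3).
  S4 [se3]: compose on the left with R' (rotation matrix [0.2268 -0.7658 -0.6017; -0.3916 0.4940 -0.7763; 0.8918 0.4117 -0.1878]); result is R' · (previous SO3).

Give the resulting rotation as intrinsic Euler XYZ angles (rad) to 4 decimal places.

rotation (euler_xyz) = (0.7244, -1.1167, 1.6703)

source (pnp_recover): camera pose = R=[0.3293 0.7516 -0.5715; -0.8815 0.4617 0.0993; 0.3385 0.4710 0.8146], t=(-0.1000, -0.3000, 5.3201)
after S1 (rot_of_se3): [0.3293 0.7516 -0.5715; -0.8815 0.4617 0.0993; 0.3385 0.4710 0.8146]
after S2 (compose_so3): [0.9384 -0.2008 -0.2811; 0.3036 0.8678 0.3934; 0.1649 -0.4545 0.8753]
after S3 (compose_so3): [0.2035 -0.9578 0.2030; 0.6747 0.2875 0.6798; -0.7095 -0.0014 0.7047]
after S4 (compose_so3): [-0.0436 -0.4365 -0.8986; 0.8044 0.5182 -0.2907; 0.5925 -0.7355 0.3285]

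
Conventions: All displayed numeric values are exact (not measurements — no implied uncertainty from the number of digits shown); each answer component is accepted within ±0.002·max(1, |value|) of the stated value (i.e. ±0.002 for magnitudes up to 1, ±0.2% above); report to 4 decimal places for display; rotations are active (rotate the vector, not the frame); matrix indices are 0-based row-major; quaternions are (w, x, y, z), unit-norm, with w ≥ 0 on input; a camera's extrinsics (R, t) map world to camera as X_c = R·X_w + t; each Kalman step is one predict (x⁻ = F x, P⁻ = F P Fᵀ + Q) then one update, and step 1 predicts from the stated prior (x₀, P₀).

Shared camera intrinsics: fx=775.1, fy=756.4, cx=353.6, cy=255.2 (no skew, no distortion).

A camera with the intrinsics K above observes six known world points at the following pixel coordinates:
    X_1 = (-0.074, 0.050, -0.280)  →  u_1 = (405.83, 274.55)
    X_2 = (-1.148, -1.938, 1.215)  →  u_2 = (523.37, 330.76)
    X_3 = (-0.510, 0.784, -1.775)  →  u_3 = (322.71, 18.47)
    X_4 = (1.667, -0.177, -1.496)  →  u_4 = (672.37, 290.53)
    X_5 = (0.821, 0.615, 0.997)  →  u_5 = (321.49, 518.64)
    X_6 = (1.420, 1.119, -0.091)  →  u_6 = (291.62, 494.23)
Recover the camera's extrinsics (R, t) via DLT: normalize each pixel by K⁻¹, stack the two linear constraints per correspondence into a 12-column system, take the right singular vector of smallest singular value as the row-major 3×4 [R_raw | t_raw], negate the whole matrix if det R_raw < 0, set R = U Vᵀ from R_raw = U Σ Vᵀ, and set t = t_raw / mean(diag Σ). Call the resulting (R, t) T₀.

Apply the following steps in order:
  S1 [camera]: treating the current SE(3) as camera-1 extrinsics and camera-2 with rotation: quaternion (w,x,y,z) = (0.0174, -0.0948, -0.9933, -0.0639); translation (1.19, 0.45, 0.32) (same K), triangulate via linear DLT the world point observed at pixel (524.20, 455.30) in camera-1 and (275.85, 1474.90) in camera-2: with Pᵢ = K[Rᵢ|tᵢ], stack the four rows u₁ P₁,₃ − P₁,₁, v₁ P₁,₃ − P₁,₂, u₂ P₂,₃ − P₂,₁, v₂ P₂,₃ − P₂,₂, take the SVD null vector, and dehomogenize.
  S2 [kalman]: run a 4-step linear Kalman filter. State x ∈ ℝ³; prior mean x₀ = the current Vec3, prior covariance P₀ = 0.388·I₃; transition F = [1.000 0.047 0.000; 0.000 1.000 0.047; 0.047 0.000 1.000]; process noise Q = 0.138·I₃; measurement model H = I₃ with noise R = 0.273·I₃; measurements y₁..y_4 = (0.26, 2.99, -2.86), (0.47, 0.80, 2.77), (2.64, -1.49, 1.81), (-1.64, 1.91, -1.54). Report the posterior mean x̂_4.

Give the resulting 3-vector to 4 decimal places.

result = (-0.0187, 0.8943, -0.1267)

source (pnp_recover): camera pose = R=[0.2774 -0.9395 -0.2010; 0.5787 -0.0037 0.8155; -0.7669 -0.3425 0.5427], t=(0.3500, 0.4000, 5.1400)
after S1 (triangulate): (1.1642, -0.3472, 0.1191)
after S2 (kf_track): (-0.0187, 0.8943, -0.1267)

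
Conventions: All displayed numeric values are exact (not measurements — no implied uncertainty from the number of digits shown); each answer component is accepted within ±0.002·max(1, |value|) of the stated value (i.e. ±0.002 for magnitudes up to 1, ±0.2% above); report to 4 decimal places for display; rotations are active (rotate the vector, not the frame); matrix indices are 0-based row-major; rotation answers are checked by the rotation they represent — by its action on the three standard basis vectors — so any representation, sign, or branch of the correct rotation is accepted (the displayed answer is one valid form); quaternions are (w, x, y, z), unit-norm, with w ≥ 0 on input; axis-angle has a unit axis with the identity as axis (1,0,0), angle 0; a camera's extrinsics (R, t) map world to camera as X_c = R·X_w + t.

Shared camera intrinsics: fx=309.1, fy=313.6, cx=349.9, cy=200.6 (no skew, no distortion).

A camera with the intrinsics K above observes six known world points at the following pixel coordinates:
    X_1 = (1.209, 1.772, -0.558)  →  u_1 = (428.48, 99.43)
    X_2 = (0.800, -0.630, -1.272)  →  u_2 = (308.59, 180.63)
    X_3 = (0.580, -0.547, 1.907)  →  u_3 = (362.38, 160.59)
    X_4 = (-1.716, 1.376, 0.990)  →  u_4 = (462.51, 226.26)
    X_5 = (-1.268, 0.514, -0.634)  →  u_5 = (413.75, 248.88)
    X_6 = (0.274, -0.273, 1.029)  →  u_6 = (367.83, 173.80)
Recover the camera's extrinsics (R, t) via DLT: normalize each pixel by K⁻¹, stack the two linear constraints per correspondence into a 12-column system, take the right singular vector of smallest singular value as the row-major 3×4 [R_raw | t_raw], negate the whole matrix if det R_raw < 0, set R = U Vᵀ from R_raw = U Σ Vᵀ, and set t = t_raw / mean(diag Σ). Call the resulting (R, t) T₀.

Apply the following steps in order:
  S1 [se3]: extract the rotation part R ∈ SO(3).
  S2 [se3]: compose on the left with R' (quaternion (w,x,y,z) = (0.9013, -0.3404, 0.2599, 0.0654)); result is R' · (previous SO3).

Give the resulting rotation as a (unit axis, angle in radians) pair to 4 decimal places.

rotation (axis_angle) = ((-0.5113, 0.0516, -0.8579), 2.1578)

source (pnp_recover): camera pose = R=[-0.4094 0.8627 0.2969; -0.9004 -0.3295 -0.2842; -0.1474 -0.3837 0.9116], t=(0.4899, -0.2100, 6.7094)
after S1 (rot_of_se3): [-0.4094 0.8627 0.2969; -0.9004 -0.3295 -0.2842; -0.1474 -0.3837 0.9116]
after S2 (compose_so3): [-0.1476 0.6733 0.7245; -0.7553 -0.5497 0.3569; 0.6385 -0.4945 0.5897]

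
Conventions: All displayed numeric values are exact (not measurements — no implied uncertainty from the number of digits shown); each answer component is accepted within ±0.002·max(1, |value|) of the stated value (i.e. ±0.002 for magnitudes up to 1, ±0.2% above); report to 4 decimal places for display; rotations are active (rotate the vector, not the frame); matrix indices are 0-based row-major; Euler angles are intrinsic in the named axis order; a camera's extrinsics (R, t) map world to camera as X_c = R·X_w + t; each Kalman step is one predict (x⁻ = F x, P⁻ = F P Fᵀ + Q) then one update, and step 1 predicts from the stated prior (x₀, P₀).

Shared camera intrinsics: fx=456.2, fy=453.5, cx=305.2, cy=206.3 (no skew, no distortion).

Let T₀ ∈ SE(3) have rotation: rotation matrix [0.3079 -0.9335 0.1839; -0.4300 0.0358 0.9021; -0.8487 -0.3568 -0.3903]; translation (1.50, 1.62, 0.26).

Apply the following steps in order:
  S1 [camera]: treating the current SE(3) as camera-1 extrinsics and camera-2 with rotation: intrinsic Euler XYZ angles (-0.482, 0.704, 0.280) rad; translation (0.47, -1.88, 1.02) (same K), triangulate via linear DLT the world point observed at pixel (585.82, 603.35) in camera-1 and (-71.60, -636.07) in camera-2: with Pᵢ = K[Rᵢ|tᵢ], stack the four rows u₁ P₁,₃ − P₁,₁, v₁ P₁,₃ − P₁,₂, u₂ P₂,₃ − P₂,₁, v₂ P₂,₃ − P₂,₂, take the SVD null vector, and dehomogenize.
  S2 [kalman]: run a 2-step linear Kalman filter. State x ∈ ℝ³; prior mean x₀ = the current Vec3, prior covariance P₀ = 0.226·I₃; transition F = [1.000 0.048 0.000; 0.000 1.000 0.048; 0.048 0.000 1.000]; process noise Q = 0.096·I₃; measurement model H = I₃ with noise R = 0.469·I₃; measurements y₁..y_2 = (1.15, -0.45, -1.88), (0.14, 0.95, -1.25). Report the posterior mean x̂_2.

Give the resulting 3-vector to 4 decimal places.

after S1 (triangulate): (-1.0477, 0.1294, -0.8919)
after S2 (kf_track): (-0.0374, 0.2503, -1.2773)

result = (-0.0374, 0.2503, -1.2773)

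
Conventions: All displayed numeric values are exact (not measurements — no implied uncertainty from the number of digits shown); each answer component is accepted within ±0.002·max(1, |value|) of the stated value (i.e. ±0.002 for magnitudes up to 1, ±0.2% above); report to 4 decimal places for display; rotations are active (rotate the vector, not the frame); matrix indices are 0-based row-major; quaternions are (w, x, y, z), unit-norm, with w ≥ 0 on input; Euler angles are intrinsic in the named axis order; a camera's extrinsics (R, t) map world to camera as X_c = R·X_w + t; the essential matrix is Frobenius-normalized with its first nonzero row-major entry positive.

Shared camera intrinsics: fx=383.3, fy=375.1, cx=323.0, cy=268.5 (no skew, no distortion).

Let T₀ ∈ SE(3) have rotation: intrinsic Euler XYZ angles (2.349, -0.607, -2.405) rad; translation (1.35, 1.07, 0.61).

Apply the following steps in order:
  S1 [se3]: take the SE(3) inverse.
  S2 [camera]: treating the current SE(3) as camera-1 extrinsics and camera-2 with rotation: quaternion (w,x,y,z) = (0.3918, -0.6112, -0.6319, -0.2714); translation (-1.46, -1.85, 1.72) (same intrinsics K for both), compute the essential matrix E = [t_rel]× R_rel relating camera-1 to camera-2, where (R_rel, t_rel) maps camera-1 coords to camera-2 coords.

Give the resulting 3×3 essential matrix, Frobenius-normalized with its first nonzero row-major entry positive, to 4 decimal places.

after S1 (invert_se3): R=[-0.6084 0.7725 -0.1818; 0.5518 0.2471 -0.7965; -0.5704 -0.5850 -0.5766], t=(0.1057, -0.5234, 1.7477)
after S2 (essential): [0.3492 0.0990 0.5938; 0.4531 0.3824 -0.3595; 0.1563 0.0960 0.0358]

matrix = [0.3492 0.0990 0.5938; 0.4531 0.3824 -0.3595; 0.1563 0.0960 0.0358]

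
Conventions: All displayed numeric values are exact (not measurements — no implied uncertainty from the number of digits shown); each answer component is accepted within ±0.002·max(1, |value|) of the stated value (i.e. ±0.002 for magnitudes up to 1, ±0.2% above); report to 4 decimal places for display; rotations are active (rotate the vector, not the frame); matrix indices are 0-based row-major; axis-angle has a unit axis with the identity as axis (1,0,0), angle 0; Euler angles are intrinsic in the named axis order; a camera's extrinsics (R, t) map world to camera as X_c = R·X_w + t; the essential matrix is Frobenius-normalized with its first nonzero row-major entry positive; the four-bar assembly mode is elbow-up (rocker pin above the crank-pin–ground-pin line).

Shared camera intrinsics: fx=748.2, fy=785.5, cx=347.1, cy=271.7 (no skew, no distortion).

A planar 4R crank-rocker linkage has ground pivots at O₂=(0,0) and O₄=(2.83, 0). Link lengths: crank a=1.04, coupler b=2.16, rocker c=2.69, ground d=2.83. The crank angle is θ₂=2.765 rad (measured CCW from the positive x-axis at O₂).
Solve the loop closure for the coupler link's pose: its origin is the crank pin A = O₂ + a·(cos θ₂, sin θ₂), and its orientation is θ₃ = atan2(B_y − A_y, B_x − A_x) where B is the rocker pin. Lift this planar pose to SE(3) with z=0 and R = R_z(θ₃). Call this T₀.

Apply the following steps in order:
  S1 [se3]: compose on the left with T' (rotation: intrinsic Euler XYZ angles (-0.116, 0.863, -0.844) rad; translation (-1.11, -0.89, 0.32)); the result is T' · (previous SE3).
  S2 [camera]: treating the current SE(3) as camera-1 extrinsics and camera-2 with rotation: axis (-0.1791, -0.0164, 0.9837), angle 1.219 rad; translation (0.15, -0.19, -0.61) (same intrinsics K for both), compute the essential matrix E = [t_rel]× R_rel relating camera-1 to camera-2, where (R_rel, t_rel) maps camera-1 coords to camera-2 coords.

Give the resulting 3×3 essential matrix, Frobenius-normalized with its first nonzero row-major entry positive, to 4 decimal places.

matrix = [0.4783 -0.0434 0.4758; -0.1373 0.0601 -0.1501; 0.1411 0.6888 -0.0590]

source (fourbar_fk): coupler pose = R=[0.7926 -0.6098 0.0000; 0.6098 0.7926 0.0000; 0.0000 0.0000 1.0000], t=(-0.9671, 0.3825, 0.0000)
after S1 (compose_se3): R=[0.6387 0.1217 0.7598; -0.2723 0.9593 0.0752; -0.7197 -0.2549 0.6458], t=(-1.3420, 0.1117, 0.4762)
after S2 (essential): [0.4783 -0.0434 0.4758; -0.1373 0.0601 -0.1501; 0.1411 0.6888 -0.0590]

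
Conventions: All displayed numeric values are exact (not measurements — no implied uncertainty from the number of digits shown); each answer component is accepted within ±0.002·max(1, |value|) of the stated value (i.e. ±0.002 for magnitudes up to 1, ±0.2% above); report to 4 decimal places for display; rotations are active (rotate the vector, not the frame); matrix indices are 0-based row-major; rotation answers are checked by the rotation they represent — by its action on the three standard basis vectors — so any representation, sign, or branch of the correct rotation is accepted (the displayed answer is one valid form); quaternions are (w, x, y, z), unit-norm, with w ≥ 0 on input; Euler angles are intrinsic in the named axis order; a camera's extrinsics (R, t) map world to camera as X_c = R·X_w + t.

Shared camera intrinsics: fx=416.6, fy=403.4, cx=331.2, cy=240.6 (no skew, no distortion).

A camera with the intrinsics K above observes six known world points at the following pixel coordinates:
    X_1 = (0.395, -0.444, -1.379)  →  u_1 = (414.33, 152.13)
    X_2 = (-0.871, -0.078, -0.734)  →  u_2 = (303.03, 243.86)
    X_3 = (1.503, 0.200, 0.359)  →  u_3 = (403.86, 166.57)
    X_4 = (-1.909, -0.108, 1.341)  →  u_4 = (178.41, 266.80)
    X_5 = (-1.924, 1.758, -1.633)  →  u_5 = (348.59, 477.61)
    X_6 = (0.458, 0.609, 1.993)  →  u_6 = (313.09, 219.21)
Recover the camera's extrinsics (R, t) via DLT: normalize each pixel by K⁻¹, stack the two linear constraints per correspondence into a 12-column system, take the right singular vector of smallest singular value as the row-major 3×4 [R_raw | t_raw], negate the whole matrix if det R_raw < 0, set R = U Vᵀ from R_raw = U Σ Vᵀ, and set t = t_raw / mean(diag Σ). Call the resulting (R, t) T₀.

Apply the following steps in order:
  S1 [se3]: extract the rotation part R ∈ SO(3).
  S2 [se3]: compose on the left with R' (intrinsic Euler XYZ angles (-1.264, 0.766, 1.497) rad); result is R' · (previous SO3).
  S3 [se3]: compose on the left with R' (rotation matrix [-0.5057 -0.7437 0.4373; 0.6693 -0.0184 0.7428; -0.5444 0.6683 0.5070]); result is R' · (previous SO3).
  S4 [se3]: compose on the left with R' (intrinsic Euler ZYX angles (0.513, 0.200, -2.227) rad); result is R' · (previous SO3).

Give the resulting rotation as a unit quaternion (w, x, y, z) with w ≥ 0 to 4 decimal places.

source (pnp_recover): camera pose = R=[0.7541 0.4384 -0.4889; -0.5475 0.8309 -0.0993; 0.3627 0.3426 0.8666], t=(0.0400, -0.4500, 5.2999)
after S1 (rot_of_se3): [0.7541 0.4384 -0.4889; -0.5475 0.8309 -0.0993; 0.3627 0.3426 0.8666]
after S2 (compose_so3): [0.6850 -0.3364 0.6462; 0.0666 0.9122 0.4043; -0.7255 -0.2339 0.6473]
after S3 (compose_so3): [-0.7131 -0.6106 -0.3444; -0.0816 -0.4156 0.9059; -0.6963 0.6741 0.2466]
after S4 (compose_so3): [-0.2779 -0.9222 -0.2690; -0.7325 0.3846 -0.5616; 0.6214 0.0410 -0.7824]

rotation (quat) = (0.2847, 0.5291, -0.7818, 0.1665)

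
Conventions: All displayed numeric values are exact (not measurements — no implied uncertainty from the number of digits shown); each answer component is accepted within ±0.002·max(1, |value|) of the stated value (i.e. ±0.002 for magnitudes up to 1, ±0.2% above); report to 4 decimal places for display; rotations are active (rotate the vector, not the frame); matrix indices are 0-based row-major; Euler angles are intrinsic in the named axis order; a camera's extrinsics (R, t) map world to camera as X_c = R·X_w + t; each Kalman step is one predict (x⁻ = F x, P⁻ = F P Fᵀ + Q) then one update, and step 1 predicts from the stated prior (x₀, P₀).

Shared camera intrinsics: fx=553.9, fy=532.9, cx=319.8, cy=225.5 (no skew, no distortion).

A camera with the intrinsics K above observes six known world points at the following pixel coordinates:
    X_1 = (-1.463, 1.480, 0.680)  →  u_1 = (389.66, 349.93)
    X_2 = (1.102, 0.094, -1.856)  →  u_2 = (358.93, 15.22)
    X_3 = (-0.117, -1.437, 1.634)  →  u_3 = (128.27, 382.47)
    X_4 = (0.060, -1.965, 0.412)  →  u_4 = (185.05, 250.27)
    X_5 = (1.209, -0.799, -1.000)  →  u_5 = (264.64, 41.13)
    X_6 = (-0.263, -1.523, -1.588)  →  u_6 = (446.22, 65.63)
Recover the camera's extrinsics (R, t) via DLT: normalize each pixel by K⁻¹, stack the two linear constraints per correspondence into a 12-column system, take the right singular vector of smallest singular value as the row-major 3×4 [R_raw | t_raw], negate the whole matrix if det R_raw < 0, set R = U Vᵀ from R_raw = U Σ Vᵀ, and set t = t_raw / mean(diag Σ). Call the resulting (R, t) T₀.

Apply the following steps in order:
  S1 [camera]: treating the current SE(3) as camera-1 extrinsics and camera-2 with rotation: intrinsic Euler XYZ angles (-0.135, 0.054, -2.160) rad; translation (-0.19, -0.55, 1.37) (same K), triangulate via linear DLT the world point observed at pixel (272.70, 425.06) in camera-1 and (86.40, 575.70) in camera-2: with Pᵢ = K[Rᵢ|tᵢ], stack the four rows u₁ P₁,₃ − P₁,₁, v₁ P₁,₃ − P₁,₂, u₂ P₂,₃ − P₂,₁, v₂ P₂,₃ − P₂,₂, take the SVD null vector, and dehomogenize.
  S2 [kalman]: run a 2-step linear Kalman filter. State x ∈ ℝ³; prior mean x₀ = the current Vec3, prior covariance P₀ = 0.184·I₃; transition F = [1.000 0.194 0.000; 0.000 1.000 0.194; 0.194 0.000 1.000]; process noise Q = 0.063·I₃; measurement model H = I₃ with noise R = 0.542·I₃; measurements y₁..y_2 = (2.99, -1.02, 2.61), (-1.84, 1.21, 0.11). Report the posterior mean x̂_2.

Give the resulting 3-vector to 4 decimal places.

source (pnp_recover): camera pose = R=[-0.7128 0.2207 -0.6658; -0.6750 0.0419 0.7366; 0.1905 0.9744 0.1191], t=(-0.0900, -0.0200, 5.3098)
after S1 (triangulate): (-1.0952, -1.6374, 0.9569)
after S2 (kf_track): (-0.6550, -0.3457, 1.0798)

result = (-0.6550, -0.3457, 1.0798)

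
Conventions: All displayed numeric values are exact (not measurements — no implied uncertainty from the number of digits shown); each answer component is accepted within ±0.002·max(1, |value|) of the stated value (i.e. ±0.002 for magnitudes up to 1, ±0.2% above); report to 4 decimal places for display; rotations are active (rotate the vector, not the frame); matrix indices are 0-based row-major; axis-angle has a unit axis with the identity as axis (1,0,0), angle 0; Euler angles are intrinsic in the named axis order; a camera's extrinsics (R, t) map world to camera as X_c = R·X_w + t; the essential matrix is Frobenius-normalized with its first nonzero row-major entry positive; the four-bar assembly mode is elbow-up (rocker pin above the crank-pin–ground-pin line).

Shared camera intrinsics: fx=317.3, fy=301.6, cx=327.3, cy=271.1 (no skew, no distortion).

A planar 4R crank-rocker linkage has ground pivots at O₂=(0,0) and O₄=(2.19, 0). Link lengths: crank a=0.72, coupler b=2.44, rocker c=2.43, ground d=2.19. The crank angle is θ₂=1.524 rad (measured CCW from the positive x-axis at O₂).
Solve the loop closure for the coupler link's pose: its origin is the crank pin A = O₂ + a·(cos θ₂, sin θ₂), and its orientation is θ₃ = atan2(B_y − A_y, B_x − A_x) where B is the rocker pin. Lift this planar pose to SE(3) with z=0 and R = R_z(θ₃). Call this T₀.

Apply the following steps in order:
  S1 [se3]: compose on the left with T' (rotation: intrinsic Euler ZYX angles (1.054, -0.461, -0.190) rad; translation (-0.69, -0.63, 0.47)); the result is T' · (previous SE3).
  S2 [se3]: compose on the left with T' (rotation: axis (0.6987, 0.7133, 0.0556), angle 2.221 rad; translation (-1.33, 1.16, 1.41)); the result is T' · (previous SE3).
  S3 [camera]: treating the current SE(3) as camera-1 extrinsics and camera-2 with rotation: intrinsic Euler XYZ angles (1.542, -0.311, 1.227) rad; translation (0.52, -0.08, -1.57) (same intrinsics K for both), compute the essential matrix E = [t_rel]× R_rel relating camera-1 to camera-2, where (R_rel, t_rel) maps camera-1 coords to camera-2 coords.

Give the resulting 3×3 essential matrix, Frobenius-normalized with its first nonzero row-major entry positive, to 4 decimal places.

matrix = [0.4291 -0.3785 0.0137; 0.5239 0.1840 0.2160; -0.0499 -0.5319 -0.1791]

source (fourbar_fk): coupler pose = R=[0.7253 -0.6885 0.0000; 0.6885 0.7253 0.0000; 0.0000 0.0000 1.0000], t=(0.0337, 0.7192, 0.0000)
after S1 (compose_se3): R=[-0.2382 -0.8938 -0.3800; 0.9491 -0.1312 -0.2865; 0.2062 -0.4289 0.8795], t=(-1.2593, -0.2023, 0.3633)
after S2 (compose_se3): R=[0.8047 -0.5287 0.2699; -0.1021 -0.5711 -0.8145; 0.5848 0.6279 -0.5136], t=(-1.4784, -0.1249, 1.7028)
after S3 (essential): [0.4291 -0.3785 0.0137; 0.5239 0.1840 0.2160; -0.0499 -0.5319 -0.1791]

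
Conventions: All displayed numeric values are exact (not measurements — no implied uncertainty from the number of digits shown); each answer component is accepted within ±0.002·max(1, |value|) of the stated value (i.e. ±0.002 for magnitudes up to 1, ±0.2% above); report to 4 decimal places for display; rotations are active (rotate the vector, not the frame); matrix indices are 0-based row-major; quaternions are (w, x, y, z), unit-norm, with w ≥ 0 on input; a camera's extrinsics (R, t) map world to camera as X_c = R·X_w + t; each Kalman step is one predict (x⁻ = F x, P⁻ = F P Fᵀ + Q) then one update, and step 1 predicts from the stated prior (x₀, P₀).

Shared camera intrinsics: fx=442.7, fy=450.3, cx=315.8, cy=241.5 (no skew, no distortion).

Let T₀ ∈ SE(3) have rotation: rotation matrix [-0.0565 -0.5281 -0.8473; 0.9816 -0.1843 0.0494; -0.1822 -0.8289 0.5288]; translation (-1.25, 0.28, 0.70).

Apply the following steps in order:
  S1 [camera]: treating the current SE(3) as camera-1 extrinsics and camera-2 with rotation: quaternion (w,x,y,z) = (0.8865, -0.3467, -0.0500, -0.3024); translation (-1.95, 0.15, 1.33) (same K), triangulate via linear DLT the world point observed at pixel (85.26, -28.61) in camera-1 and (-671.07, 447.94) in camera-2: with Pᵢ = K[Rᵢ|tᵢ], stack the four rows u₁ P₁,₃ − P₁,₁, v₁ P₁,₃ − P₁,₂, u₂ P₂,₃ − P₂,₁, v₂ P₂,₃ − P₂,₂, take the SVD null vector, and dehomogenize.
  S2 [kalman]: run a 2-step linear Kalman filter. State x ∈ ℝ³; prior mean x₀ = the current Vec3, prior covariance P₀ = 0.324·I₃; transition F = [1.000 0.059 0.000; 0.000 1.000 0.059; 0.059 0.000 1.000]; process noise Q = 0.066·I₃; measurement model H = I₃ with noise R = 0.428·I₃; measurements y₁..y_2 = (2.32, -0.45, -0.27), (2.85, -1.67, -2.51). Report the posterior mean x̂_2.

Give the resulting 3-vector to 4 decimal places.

result = (1.1294, -1.0377, -0.8662)

after S1 (triangulate): (-1.7324, -0.9337, 0.4773)
after S2 (kf_track): (1.1294, -1.0377, -0.8662)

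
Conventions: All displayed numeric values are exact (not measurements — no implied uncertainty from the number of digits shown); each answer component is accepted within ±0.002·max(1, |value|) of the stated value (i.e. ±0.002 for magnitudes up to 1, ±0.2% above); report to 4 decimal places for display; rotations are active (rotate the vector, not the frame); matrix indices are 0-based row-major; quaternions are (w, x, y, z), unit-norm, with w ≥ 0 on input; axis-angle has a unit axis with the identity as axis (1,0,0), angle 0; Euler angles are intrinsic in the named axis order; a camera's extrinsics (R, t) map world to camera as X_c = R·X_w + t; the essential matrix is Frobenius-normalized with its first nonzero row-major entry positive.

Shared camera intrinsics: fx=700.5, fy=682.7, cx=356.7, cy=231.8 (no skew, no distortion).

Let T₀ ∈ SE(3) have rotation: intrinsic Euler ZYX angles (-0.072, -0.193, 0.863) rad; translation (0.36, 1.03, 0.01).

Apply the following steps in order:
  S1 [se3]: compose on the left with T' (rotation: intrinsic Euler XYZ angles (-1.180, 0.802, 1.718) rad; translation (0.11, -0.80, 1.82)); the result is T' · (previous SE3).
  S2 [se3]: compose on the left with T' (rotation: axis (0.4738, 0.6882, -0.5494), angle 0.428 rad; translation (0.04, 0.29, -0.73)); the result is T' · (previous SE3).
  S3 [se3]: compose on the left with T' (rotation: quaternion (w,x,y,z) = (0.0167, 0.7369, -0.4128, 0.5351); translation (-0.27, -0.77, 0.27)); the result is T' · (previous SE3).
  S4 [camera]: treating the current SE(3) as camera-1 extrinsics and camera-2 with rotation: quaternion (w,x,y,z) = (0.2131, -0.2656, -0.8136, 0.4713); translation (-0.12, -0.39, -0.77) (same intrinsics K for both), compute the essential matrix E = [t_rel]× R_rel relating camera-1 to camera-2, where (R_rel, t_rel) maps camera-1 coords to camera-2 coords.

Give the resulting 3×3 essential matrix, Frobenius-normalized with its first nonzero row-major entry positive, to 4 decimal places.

after S1 (compose_se3): R=[0.0866 0.0928 0.9919; 0.5451 0.8290 -0.1252; -0.8339 0.5515 0.0212], t=(-0.6279, -0.0033, 1.9265)
after S2 (compose_se3): R=[0.0023 0.4443 0.8959; 0.6944 0.6439 -0.3211; -0.7195 0.6229 -0.3071], t=(-0.0398, -0.0330, 1.2687)
after S3 (compose_se3): R=[-0.9922 0.1178 0.0407; -0.1232 -0.9770 -0.1743; 0.0192 -0.1779 0.9839], t=(0.7302, -1.3165, -0.2897)
after S4 (essential): [0.2647 -0.2304 0.3246; 0.1189 0.4758 -0.3514; 0.5979 0.1823 0.1299]

matrix = [0.2647 -0.2304 0.3246; 0.1189 0.4758 -0.3514; 0.5979 0.1823 0.1299]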